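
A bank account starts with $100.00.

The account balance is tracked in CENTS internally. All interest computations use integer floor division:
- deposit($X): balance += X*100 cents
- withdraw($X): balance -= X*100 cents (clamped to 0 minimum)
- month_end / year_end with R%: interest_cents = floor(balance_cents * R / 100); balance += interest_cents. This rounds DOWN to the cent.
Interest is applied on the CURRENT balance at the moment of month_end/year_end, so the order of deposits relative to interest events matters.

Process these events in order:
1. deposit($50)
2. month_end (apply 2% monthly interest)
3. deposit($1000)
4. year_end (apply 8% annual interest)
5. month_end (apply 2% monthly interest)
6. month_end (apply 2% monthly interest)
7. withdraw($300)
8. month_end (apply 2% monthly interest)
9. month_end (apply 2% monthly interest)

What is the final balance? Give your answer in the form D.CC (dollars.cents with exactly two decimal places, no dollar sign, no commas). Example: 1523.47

After 1 (deposit($50)): balance=$150.00 total_interest=$0.00
After 2 (month_end (apply 2% monthly interest)): balance=$153.00 total_interest=$3.00
After 3 (deposit($1000)): balance=$1153.00 total_interest=$3.00
After 4 (year_end (apply 8% annual interest)): balance=$1245.24 total_interest=$95.24
After 5 (month_end (apply 2% monthly interest)): balance=$1270.14 total_interest=$120.14
After 6 (month_end (apply 2% monthly interest)): balance=$1295.54 total_interest=$145.54
After 7 (withdraw($300)): balance=$995.54 total_interest=$145.54
After 8 (month_end (apply 2% monthly interest)): balance=$1015.45 total_interest=$165.45
After 9 (month_end (apply 2% monthly interest)): balance=$1035.75 total_interest=$185.75

Answer: 1035.75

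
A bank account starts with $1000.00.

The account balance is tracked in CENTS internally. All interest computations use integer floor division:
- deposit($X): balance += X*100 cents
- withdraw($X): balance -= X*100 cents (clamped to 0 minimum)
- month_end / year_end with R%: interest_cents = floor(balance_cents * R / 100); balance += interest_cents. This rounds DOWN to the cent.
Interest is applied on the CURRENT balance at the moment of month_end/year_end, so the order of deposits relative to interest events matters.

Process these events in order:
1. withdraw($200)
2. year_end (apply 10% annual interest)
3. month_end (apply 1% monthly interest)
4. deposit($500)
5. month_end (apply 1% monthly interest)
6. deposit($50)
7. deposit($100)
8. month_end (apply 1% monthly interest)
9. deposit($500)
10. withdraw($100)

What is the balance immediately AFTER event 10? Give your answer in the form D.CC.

Answer: 1968.20

Derivation:
After 1 (withdraw($200)): balance=$800.00 total_interest=$0.00
After 2 (year_end (apply 10% annual interest)): balance=$880.00 total_interest=$80.00
After 3 (month_end (apply 1% monthly interest)): balance=$888.80 total_interest=$88.80
After 4 (deposit($500)): balance=$1388.80 total_interest=$88.80
After 5 (month_end (apply 1% monthly interest)): balance=$1402.68 total_interest=$102.68
After 6 (deposit($50)): balance=$1452.68 total_interest=$102.68
After 7 (deposit($100)): balance=$1552.68 total_interest=$102.68
After 8 (month_end (apply 1% monthly interest)): balance=$1568.20 total_interest=$118.20
After 9 (deposit($500)): balance=$2068.20 total_interest=$118.20
After 10 (withdraw($100)): balance=$1968.20 total_interest=$118.20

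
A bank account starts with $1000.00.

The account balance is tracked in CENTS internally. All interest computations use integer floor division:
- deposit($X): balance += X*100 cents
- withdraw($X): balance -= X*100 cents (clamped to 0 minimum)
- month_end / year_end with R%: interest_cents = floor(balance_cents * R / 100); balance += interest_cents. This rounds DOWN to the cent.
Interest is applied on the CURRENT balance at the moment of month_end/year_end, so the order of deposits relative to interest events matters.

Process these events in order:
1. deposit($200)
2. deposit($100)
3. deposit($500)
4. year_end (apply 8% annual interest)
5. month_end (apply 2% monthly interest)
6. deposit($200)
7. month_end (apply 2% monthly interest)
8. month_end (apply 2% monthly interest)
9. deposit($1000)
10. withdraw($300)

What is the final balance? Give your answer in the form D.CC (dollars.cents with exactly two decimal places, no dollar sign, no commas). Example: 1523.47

After 1 (deposit($200)): balance=$1200.00 total_interest=$0.00
After 2 (deposit($100)): balance=$1300.00 total_interest=$0.00
After 3 (deposit($500)): balance=$1800.00 total_interest=$0.00
After 4 (year_end (apply 8% annual interest)): balance=$1944.00 total_interest=$144.00
After 5 (month_end (apply 2% monthly interest)): balance=$1982.88 total_interest=$182.88
After 6 (deposit($200)): balance=$2182.88 total_interest=$182.88
After 7 (month_end (apply 2% monthly interest)): balance=$2226.53 total_interest=$226.53
After 8 (month_end (apply 2% monthly interest)): balance=$2271.06 total_interest=$271.06
After 9 (deposit($1000)): balance=$3271.06 total_interest=$271.06
After 10 (withdraw($300)): balance=$2971.06 total_interest=$271.06

Answer: 2971.06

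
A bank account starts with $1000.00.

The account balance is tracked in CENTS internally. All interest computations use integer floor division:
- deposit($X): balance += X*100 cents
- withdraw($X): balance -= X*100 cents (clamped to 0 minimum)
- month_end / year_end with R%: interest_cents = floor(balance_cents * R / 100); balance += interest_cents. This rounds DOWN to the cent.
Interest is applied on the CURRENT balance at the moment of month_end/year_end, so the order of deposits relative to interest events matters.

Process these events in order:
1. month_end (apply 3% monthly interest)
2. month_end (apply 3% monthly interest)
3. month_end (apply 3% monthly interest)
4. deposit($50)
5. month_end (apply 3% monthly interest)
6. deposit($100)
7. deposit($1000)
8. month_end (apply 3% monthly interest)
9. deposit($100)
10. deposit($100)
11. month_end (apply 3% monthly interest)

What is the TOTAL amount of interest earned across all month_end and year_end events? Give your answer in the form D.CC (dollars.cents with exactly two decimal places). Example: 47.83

After 1 (month_end (apply 3% monthly interest)): balance=$1030.00 total_interest=$30.00
After 2 (month_end (apply 3% monthly interest)): balance=$1060.90 total_interest=$60.90
After 3 (month_end (apply 3% monthly interest)): balance=$1092.72 total_interest=$92.72
After 4 (deposit($50)): balance=$1142.72 total_interest=$92.72
After 5 (month_end (apply 3% monthly interest)): balance=$1177.00 total_interest=$127.00
After 6 (deposit($100)): balance=$1277.00 total_interest=$127.00
After 7 (deposit($1000)): balance=$2277.00 total_interest=$127.00
After 8 (month_end (apply 3% monthly interest)): balance=$2345.31 total_interest=$195.31
After 9 (deposit($100)): balance=$2445.31 total_interest=$195.31
After 10 (deposit($100)): balance=$2545.31 total_interest=$195.31
After 11 (month_end (apply 3% monthly interest)): balance=$2621.66 total_interest=$271.66

Answer: 271.66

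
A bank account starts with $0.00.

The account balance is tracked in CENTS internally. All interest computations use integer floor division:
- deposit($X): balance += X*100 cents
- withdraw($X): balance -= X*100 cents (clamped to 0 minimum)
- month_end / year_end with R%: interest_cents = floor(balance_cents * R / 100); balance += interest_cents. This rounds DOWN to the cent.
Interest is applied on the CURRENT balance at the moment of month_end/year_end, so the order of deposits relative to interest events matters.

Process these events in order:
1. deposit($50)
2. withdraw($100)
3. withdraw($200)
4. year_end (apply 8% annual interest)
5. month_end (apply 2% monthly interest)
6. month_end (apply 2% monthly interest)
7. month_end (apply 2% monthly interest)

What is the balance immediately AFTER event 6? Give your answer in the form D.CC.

After 1 (deposit($50)): balance=$50.00 total_interest=$0.00
After 2 (withdraw($100)): balance=$0.00 total_interest=$0.00
After 3 (withdraw($200)): balance=$0.00 total_interest=$0.00
After 4 (year_end (apply 8% annual interest)): balance=$0.00 total_interest=$0.00
After 5 (month_end (apply 2% monthly interest)): balance=$0.00 total_interest=$0.00
After 6 (month_end (apply 2% monthly interest)): balance=$0.00 total_interest=$0.00

Answer: 0.00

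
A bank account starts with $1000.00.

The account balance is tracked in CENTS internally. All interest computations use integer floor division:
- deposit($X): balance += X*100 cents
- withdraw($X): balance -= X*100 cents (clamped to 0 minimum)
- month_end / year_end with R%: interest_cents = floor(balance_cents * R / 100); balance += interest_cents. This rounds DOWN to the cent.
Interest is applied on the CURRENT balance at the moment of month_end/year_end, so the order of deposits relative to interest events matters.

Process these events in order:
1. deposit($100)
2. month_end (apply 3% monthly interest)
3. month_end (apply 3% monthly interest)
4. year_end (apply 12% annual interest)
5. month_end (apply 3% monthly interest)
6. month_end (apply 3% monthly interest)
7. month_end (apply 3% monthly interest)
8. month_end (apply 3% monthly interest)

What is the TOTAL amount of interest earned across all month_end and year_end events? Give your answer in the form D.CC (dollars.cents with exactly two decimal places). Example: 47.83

Answer: 371.04

Derivation:
After 1 (deposit($100)): balance=$1100.00 total_interest=$0.00
After 2 (month_end (apply 3% monthly interest)): balance=$1133.00 total_interest=$33.00
After 3 (month_end (apply 3% monthly interest)): balance=$1166.99 total_interest=$66.99
After 4 (year_end (apply 12% annual interest)): balance=$1307.02 total_interest=$207.02
After 5 (month_end (apply 3% monthly interest)): balance=$1346.23 total_interest=$246.23
After 6 (month_end (apply 3% monthly interest)): balance=$1386.61 total_interest=$286.61
After 7 (month_end (apply 3% monthly interest)): balance=$1428.20 total_interest=$328.20
After 8 (month_end (apply 3% monthly interest)): balance=$1471.04 total_interest=$371.04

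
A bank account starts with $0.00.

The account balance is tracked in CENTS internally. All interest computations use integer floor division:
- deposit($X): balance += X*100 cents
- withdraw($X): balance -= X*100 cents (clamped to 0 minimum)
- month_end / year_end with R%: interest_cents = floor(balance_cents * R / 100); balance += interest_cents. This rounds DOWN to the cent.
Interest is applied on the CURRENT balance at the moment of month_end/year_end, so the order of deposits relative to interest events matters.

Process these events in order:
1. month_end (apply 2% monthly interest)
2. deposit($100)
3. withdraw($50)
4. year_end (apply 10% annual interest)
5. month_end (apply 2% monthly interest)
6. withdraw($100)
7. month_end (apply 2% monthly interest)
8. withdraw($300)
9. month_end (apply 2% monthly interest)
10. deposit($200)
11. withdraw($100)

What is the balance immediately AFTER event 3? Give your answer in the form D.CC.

After 1 (month_end (apply 2% monthly interest)): balance=$0.00 total_interest=$0.00
After 2 (deposit($100)): balance=$100.00 total_interest=$0.00
After 3 (withdraw($50)): balance=$50.00 total_interest=$0.00

Answer: 50.00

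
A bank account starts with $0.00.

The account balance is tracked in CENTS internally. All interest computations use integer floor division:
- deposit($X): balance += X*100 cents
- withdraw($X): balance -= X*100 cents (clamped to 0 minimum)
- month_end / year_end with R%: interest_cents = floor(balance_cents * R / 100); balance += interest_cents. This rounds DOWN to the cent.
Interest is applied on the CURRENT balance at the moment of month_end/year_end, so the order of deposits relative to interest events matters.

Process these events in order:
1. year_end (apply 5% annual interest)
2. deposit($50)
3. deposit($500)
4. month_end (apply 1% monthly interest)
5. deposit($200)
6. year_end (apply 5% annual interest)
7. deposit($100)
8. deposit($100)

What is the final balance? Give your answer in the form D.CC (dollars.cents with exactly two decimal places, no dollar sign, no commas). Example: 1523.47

Answer: 993.27

Derivation:
After 1 (year_end (apply 5% annual interest)): balance=$0.00 total_interest=$0.00
After 2 (deposit($50)): balance=$50.00 total_interest=$0.00
After 3 (deposit($500)): balance=$550.00 total_interest=$0.00
After 4 (month_end (apply 1% monthly interest)): balance=$555.50 total_interest=$5.50
After 5 (deposit($200)): balance=$755.50 total_interest=$5.50
After 6 (year_end (apply 5% annual interest)): balance=$793.27 total_interest=$43.27
After 7 (deposit($100)): balance=$893.27 total_interest=$43.27
After 8 (deposit($100)): balance=$993.27 total_interest=$43.27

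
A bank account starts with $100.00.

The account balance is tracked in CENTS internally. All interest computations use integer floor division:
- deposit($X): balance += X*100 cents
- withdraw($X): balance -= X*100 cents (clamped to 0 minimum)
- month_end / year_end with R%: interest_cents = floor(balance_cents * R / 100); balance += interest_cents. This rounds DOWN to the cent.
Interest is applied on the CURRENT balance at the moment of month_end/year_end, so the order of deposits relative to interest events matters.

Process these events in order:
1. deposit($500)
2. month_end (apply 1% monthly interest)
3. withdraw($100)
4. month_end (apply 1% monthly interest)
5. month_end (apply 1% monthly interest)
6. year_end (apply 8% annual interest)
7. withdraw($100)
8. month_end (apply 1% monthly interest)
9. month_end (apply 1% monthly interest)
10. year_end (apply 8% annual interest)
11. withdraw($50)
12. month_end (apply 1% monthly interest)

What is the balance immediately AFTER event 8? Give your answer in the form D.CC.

Answer: 462.03

Derivation:
After 1 (deposit($500)): balance=$600.00 total_interest=$0.00
After 2 (month_end (apply 1% monthly interest)): balance=$606.00 total_interest=$6.00
After 3 (withdraw($100)): balance=$506.00 total_interest=$6.00
After 4 (month_end (apply 1% monthly interest)): balance=$511.06 total_interest=$11.06
After 5 (month_end (apply 1% monthly interest)): balance=$516.17 total_interest=$16.17
After 6 (year_end (apply 8% annual interest)): balance=$557.46 total_interest=$57.46
After 7 (withdraw($100)): balance=$457.46 total_interest=$57.46
After 8 (month_end (apply 1% monthly interest)): balance=$462.03 total_interest=$62.03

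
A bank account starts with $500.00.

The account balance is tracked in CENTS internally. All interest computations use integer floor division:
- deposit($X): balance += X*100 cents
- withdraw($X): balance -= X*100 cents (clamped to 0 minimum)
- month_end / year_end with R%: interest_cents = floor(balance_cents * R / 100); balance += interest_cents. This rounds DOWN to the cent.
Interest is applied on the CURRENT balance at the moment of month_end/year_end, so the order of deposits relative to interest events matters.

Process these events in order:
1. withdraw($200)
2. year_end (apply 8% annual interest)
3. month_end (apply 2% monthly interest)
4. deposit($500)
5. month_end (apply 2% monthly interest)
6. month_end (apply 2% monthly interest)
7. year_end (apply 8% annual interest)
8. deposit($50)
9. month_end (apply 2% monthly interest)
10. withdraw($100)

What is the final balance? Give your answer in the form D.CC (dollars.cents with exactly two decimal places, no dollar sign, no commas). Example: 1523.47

After 1 (withdraw($200)): balance=$300.00 total_interest=$0.00
After 2 (year_end (apply 8% annual interest)): balance=$324.00 total_interest=$24.00
After 3 (month_end (apply 2% monthly interest)): balance=$330.48 total_interest=$30.48
After 4 (deposit($500)): balance=$830.48 total_interest=$30.48
After 5 (month_end (apply 2% monthly interest)): balance=$847.08 total_interest=$47.08
After 6 (month_end (apply 2% monthly interest)): balance=$864.02 total_interest=$64.02
After 7 (year_end (apply 8% annual interest)): balance=$933.14 total_interest=$133.14
After 8 (deposit($50)): balance=$983.14 total_interest=$133.14
After 9 (month_end (apply 2% monthly interest)): balance=$1002.80 total_interest=$152.80
After 10 (withdraw($100)): balance=$902.80 total_interest=$152.80

Answer: 902.80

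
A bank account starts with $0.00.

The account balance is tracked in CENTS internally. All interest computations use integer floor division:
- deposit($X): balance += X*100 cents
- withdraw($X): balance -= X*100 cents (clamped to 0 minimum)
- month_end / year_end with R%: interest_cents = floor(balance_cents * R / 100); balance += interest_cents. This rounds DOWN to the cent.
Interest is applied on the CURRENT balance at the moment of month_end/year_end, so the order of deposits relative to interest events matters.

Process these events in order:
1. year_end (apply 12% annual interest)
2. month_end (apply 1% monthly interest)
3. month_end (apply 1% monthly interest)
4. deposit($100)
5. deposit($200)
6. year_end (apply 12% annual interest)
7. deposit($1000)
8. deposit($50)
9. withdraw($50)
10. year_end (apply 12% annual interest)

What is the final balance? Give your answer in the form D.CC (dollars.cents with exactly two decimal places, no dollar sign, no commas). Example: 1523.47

Answer: 1496.32

Derivation:
After 1 (year_end (apply 12% annual interest)): balance=$0.00 total_interest=$0.00
After 2 (month_end (apply 1% monthly interest)): balance=$0.00 total_interest=$0.00
After 3 (month_end (apply 1% monthly interest)): balance=$0.00 total_interest=$0.00
After 4 (deposit($100)): balance=$100.00 total_interest=$0.00
After 5 (deposit($200)): balance=$300.00 total_interest=$0.00
After 6 (year_end (apply 12% annual interest)): balance=$336.00 total_interest=$36.00
After 7 (deposit($1000)): balance=$1336.00 total_interest=$36.00
After 8 (deposit($50)): balance=$1386.00 total_interest=$36.00
After 9 (withdraw($50)): balance=$1336.00 total_interest=$36.00
After 10 (year_end (apply 12% annual interest)): balance=$1496.32 total_interest=$196.32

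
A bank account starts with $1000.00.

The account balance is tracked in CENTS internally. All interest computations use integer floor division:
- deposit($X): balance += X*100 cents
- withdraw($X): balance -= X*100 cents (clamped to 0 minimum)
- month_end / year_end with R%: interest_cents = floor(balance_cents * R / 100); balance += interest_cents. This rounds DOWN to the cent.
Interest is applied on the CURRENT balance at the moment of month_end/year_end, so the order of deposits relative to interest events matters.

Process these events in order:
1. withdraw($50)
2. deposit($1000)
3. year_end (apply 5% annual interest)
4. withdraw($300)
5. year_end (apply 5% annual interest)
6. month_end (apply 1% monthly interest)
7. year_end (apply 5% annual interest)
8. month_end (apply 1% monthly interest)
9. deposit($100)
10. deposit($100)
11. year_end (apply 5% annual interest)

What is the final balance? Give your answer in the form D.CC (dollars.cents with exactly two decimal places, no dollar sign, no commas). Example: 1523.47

Answer: 2273.58

Derivation:
After 1 (withdraw($50)): balance=$950.00 total_interest=$0.00
After 2 (deposit($1000)): balance=$1950.00 total_interest=$0.00
After 3 (year_end (apply 5% annual interest)): balance=$2047.50 total_interest=$97.50
After 4 (withdraw($300)): balance=$1747.50 total_interest=$97.50
After 5 (year_end (apply 5% annual interest)): balance=$1834.87 total_interest=$184.87
After 6 (month_end (apply 1% monthly interest)): balance=$1853.21 total_interest=$203.21
After 7 (year_end (apply 5% annual interest)): balance=$1945.87 total_interest=$295.87
After 8 (month_end (apply 1% monthly interest)): balance=$1965.32 total_interest=$315.32
After 9 (deposit($100)): balance=$2065.32 total_interest=$315.32
After 10 (deposit($100)): balance=$2165.32 total_interest=$315.32
After 11 (year_end (apply 5% annual interest)): balance=$2273.58 total_interest=$423.58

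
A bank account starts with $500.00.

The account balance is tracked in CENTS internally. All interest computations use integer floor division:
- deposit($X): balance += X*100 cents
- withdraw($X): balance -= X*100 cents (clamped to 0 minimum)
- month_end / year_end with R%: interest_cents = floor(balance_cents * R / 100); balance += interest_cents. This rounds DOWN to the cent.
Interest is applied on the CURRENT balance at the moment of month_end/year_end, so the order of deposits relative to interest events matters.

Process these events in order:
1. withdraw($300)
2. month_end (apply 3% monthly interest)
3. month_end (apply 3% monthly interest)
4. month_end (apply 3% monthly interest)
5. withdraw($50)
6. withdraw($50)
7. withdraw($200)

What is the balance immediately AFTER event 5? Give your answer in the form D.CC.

Answer: 168.54

Derivation:
After 1 (withdraw($300)): balance=$200.00 total_interest=$0.00
After 2 (month_end (apply 3% monthly interest)): balance=$206.00 total_interest=$6.00
After 3 (month_end (apply 3% monthly interest)): balance=$212.18 total_interest=$12.18
After 4 (month_end (apply 3% monthly interest)): balance=$218.54 total_interest=$18.54
After 5 (withdraw($50)): balance=$168.54 total_interest=$18.54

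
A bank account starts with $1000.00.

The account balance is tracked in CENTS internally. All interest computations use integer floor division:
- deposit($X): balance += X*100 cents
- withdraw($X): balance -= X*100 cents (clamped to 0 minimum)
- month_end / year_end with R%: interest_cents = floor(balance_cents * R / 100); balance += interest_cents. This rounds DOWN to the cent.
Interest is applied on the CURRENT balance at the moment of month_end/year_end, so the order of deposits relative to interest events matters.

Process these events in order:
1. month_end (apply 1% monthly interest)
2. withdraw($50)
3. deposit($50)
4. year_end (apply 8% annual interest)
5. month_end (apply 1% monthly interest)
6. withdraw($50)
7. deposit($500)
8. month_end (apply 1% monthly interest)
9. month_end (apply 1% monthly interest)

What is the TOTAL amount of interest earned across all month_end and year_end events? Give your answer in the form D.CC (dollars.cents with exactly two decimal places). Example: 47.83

After 1 (month_end (apply 1% monthly interest)): balance=$1010.00 total_interest=$10.00
After 2 (withdraw($50)): balance=$960.00 total_interest=$10.00
After 3 (deposit($50)): balance=$1010.00 total_interest=$10.00
After 4 (year_end (apply 8% annual interest)): balance=$1090.80 total_interest=$90.80
After 5 (month_end (apply 1% monthly interest)): balance=$1101.70 total_interest=$101.70
After 6 (withdraw($50)): balance=$1051.70 total_interest=$101.70
After 7 (deposit($500)): balance=$1551.70 total_interest=$101.70
After 8 (month_end (apply 1% monthly interest)): balance=$1567.21 total_interest=$117.21
After 9 (month_end (apply 1% monthly interest)): balance=$1582.88 total_interest=$132.88

Answer: 132.88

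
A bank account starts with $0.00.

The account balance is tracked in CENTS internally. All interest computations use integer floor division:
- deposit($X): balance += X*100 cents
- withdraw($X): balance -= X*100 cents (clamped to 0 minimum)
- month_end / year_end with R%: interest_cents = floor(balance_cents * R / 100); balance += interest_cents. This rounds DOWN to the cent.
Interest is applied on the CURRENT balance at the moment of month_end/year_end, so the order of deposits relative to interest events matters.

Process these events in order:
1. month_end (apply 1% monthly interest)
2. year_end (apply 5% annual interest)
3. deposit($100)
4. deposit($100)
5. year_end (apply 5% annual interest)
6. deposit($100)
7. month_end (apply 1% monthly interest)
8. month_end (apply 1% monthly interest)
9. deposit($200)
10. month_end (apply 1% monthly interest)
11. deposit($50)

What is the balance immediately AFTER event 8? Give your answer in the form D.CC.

Answer: 316.23

Derivation:
After 1 (month_end (apply 1% monthly interest)): balance=$0.00 total_interest=$0.00
After 2 (year_end (apply 5% annual interest)): balance=$0.00 total_interest=$0.00
After 3 (deposit($100)): balance=$100.00 total_interest=$0.00
After 4 (deposit($100)): balance=$200.00 total_interest=$0.00
After 5 (year_end (apply 5% annual interest)): balance=$210.00 total_interest=$10.00
After 6 (deposit($100)): balance=$310.00 total_interest=$10.00
After 7 (month_end (apply 1% monthly interest)): balance=$313.10 total_interest=$13.10
After 8 (month_end (apply 1% monthly interest)): balance=$316.23 total_interest=$16.23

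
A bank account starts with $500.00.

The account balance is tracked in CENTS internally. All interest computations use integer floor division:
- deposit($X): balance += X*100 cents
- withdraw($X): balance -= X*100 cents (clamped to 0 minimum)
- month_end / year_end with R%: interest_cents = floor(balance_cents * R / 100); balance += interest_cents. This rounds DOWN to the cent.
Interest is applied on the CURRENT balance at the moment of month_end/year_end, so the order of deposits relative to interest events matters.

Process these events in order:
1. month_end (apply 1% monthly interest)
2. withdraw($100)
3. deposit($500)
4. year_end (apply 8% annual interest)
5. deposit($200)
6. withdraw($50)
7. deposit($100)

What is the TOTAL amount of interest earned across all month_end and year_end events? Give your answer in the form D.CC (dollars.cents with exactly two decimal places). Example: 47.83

After 1 (month_end (apply 1% monthly interest)): balance=$505.00 total_interest=$5.00
After 2 (withdraw($100)): balance=$405.00 total_interest=$5.00
After 3 (deposit($500)): balance=$905.00 total_interest=$5.00
After 4 (year_end (apply 8% annual interest)): balance=$977.40 total_interest=$77.40
After 5 (deposit($200)): balance=$1177.40 total_interest=$77.40
After 6 (withdraw($50)): balance=$1127.40 total_interest=$77.40
After 7 (deposit($100)): balance=$1227.40 total_interest=$77.40

Answer: 77.40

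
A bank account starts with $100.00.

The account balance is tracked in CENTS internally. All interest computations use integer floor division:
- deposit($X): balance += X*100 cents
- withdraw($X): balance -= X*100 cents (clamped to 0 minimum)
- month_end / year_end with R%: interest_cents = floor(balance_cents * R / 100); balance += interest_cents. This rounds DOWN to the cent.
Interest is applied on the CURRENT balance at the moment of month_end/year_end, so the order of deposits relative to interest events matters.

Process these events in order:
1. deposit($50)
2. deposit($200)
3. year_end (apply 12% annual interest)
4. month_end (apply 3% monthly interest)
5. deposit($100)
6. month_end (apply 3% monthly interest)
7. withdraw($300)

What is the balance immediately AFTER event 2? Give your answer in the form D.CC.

After 1 (deposit($50)): balance=$150.00 total_interest=$0.00
After 2 (deposit($200)): balance=$350.00 total_interest=$0.00

Answer: 350.00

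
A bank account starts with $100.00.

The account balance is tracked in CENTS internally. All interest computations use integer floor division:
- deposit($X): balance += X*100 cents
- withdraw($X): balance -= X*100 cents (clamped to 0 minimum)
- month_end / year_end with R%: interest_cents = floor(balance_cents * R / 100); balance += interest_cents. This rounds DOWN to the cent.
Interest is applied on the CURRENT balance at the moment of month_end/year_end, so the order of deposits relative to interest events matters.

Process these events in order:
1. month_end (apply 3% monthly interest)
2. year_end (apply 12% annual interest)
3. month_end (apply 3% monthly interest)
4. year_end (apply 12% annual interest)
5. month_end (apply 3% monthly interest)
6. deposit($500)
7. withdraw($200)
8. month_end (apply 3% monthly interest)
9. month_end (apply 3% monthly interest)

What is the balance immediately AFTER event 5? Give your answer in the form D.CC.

Answer: 137.06

Derivation:
After 1 (month_end (apply 3% monthly interest)): balance=$103.00 total_interest=$3.00
After 2 (year_end (apply 12% annual interest)): balance=$115.36 total_interest=$15.36
After 3 (month_end (apply 3% monthly interest)): balance=$118.82 total_interest=$18.82
After 4 (year_end (apply 12% annual interest)): balance=$133.07 total_interest=$33.07
After 5 (month_end (apply 3% monthly interest)): balance=$137.06 total_interest=$37.06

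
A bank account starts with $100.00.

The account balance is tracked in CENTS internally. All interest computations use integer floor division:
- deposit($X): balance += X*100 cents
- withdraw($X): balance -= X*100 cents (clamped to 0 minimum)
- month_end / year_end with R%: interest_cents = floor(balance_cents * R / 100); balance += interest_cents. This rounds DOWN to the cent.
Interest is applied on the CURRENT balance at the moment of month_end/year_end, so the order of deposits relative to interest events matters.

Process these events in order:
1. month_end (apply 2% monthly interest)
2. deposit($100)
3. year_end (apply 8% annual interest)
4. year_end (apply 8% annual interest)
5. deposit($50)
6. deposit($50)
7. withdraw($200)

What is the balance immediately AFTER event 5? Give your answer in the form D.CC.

Answer: 285.61

Derivation:
After 1 (month_end (apply 2% monthly interest)): balance=$102.00 total_interest=$2.00
After 2 (deposit($100)): balance=$202.00 total_interest=$2.00
After 3 (year_end (apply 8% annual interest)): balance=$218.16 total_interest=$18.16
After 4 (year_end (apply 8% annual interest)): balance=$235.61 total_interest=$35.61
After 5 (deposit($50)): balance=$285.61 total_interest=$35.61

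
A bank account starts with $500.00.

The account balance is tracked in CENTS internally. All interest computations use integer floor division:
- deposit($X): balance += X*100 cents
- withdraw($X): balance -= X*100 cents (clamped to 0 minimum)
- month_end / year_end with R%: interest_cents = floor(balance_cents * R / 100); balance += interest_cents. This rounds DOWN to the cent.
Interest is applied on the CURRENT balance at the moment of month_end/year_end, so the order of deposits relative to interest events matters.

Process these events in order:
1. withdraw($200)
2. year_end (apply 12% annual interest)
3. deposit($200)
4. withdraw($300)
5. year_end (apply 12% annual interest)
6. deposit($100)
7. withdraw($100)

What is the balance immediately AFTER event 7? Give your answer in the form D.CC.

After 1 (withdraw($200)): balance=$300.00 total_interest=$0.00
After 2 (year_end (apply 12% annual interest)): balance=$336.00 total_interest=$36.00
After 3 (deposit($200)): balance=$536.00 total_interest=$36.00
After 4 (withdraw($300)): balance=$236.00 total_interest=$36.00
After 5 (year_end (apply 12% annual interest)): balance=$264.32 total_interest=$64.32
After 6 (deposit($100)): balance=$364.32 total_interest=$64.32
After 7 (withdraw($100)): balance=$264.32 total_interest=$64.32

Answer: 264.32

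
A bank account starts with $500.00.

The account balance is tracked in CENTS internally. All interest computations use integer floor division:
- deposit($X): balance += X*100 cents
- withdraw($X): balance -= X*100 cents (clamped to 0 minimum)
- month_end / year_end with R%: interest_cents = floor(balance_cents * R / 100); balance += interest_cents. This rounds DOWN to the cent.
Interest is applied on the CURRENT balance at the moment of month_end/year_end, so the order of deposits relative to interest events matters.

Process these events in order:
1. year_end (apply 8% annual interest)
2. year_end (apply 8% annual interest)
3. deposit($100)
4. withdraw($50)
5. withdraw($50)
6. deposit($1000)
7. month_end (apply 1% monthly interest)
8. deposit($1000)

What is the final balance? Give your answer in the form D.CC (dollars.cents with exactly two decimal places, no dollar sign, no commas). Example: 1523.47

Answer: 2599.03

Derivation:
After 1 (year_end (apply 8% annual interest)): balance=$540.00 total_interest=$40.00
After 2 (year_end (apply 8% annual interest)): balance=$583.20 total_interest=$83.20
After 3 (deposit($100)): balance=$683.20 total_interest=$83.20
After 4 (withdraw($50)): balance=$633.20 total_interest=$83.20
After 5 (withdraw($50)): balance=$583.20 total_interest=$83.20
After 6 (deposit($1000)): balance=$1583.20 total_interest=$83.20
After 7 (month_end (apply 1% monthly interest)): balance=$1599.03 total_interest=$99.03
After 8 (deposit($1000)): balance=$2599.03 total_interest=$99.03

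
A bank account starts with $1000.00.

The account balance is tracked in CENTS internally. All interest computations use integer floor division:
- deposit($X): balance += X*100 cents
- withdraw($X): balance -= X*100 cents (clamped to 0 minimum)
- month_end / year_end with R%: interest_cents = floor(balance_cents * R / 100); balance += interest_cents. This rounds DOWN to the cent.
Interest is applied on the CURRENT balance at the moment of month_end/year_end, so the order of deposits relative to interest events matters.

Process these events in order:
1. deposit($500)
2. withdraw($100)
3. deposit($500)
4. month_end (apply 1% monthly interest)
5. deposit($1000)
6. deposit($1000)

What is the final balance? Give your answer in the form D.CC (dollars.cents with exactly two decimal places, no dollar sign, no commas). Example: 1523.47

After 1 (deposit($500)): balance=$1500.00 total_interest=$0.00
After 2 (withdraw($100)): balance=$1400.00 total_interest=$0.00
After 3 (deposit($500)): balance=$1900.00 total_interest=$0.00
After 4 (month_end (apply 1% monthly interest)): balance=$1919.00 total_interest=$19.00
After 5 (deposit($1000)): balance=$2919.00 total_interest=$19.00
After 6 (deposit($1000)): balance=$3919.00 total_interest=$19.00

Answer: 3919.00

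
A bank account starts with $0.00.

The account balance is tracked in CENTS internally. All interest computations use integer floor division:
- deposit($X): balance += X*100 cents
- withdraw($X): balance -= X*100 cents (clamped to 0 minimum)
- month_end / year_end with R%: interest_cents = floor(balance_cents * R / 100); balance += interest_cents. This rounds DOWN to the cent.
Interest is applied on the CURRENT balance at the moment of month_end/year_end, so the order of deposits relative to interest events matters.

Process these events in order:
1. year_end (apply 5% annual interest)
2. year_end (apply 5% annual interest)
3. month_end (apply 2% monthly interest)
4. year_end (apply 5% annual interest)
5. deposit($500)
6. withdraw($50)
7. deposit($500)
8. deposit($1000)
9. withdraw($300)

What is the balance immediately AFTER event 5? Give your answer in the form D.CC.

After 1 (year_end (apply 5% annual interest)): balance=$0.00 total_interest=$0.00
After 2 (year_end (apply 5% annual interest)): balance=$0.00 total_interest=$0.00
After 3 (month_end (apply 2% monthly interest)): balance=$0.00 total_interest=$0.00
After 4 (year_end (apply 5% annual interest)): balance=$0.00 total_interest=$0.00
After 5 (deposit($500)): balance=$500.00 total_interest=$0.00

Answer: 500.00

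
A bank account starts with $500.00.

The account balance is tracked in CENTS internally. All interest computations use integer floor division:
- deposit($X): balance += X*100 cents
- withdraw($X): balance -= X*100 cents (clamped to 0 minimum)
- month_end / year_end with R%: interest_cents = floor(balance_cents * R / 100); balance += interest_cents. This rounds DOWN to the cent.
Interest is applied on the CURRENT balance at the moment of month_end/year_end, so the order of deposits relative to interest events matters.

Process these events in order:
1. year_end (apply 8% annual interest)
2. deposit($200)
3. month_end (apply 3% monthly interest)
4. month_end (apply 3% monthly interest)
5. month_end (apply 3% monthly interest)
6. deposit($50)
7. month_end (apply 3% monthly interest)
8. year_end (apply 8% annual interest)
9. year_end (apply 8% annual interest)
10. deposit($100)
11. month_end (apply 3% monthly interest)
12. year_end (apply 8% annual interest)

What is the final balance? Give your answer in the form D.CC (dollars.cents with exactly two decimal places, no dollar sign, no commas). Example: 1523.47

After 1 (year_end (apply 8% annual interest)): balance=$540.00 total_interest=$40.00
After 2 (deposit($200)): balance=$740.00 total_interest=$40.00
After 3 (month_end (apply 3% monthly interest)): balance=$762.20 total_interest=$62.20
After 4 (month_end (apply 3% monthly interest)): balance=$785.06 total_interest=$85.06
After 5 (month_end (apply 3% monthly interest)): balance=$808.61 total_interest=$108.61
After 6 (deposit($50)): balance=$858.61 total_interest=$108.61
After 7 (month_end (apply 3% monthly interest)): balance=$884.36 total_interest=$134.36
After 8 (year_end (apply 8% annual interest)): balance=$955.10 total_interest=$205.10
After 9 (year_end (apply 8% annual interest)): balance=$1031.50 total_interest=$281.50
After 10 (deposit($100)): balance=$1131.50 total_interest=$281.50
After 11 (month_end (apply 3% monthly interest)): balance=$1165.44 total_interest=$315.44
After 12 (year_end (apply 8% annual interest)): balance=$1258.67 total_interest=$408.67

Answer: 1258.67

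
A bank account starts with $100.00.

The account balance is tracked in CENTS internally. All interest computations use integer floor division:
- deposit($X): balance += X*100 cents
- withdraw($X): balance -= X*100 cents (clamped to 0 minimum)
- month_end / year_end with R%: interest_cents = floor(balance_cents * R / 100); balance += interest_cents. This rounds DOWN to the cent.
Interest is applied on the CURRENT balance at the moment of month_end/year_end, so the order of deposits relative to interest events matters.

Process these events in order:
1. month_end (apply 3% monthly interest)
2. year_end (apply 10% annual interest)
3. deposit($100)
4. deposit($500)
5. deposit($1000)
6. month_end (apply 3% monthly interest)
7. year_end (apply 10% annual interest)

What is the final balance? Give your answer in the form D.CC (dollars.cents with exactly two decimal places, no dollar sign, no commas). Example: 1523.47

Answer: 1941.15

Derivation:
After 1 (month_end (apply 3% monthly interest)): balance=$103.00 total_interest=$3.00
After 2 (year_end (apply 10% annual interest)): balance=$113.30 total_interest=$13.30
After 3 (deposit($100)): balance=$213.30 total_interest=$13.30
After 4 (deposit($500)): balance=$713.30 total_interest=$13.30
After 5 (deposit($1000)): balance=$1713.30 total_interest=$13.30
After 6 (month_end (apply 3% monthly interest)): balance=$1764.69 total_interest=$64.69
After 7 (year_end (apply 10% annual interest)): balance=$1941.15 total_interest=$241.15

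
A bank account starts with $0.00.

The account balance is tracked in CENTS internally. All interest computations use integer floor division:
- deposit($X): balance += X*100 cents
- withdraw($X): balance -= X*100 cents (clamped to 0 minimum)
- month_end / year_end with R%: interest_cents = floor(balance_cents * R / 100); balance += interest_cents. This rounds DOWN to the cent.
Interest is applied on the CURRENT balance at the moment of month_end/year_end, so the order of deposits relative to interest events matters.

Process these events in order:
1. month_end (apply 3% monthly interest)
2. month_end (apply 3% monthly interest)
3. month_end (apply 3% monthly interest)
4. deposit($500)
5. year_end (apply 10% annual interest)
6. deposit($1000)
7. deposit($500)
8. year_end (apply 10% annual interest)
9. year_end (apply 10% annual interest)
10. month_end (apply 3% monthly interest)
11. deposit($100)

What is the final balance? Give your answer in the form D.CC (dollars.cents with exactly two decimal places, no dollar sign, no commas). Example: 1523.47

After 1 (month_end (apply 3% monthly interest)): balance=$0.00 total_interest=$0.00
After 2 (month_end (apply 3% monthly interest)): balance=$0.00 total_interest=$0.00
After 3 (month_end (apply 3% monthly interest)): balance=$0.00 total_interest=$0.00
After 4 (deposit($500)): balance=$500.00 total_interest=$0.00
After 5 (year_end (apply 10% annual interest)): balance=$550.00 total_interest=$50.00
After 6 (deposit($1000)): balance=$1550.00 total_interest=$50.00
After 7 (deposit($500)): balance=$2050.00 total_interest=$50.00
After 8 (year_end (apply 10% annual interest)): balance=$2255.00 total_interest=$255.00
After 9 (year_end (apply 10% annual interest)): balance=$2480.50 total_interest=$480.50
After 10 (month_end (apply 3% monthly interest)): balance=$2554.91 total_interest=$554.91
After 11 (deposit($100)): balance=$2654.91 total_interest=$554.91

Answer: 2654.91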